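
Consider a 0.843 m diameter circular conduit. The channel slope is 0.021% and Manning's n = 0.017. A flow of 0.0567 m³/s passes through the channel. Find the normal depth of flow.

y_n = 0.337 m

Manning's equation rearranged: A R^(2/3) = nQ / (1·√S) = 0.017 × 0.0567 / (√0.00021) = 0.06652.
Trying y = 0.376 m: A R^(2/3) = 0.08105 — over.
Trying y = 0.294 m: A R^(2/3) = 0.05163 — short.
Trying y = 0.337 m: A R^(2/3) = 0.06654 — ≈ 0.06652.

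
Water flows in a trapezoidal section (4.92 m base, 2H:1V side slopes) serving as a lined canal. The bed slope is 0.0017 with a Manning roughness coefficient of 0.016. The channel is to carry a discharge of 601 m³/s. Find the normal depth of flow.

Manning's equation rearranged: A R^(2/3) = nQ / (1·√S) = 0.016 × 601 / (√0.0017) = 233.2.
Try y = 7.11 m: A R^(2/3) = 325.9 — too large.
Try y = 5.45 m: A R^(2/3) = 177.1 — too small.
Try y = 6.15 m: A R^(2/3) = 233.1 — ≈ 233.2.

y_n = 6.15 m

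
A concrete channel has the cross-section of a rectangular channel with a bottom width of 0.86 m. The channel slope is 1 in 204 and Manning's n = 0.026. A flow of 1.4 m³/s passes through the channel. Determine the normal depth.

y_n = 1.29 m

Manning's equation rearranged: A R^(2/3) = nQ / (1·√S) = 0.026 × 1.4 / (√0.004902) = 0.5199.
Try y = 1.46 m: A R^(2/3) = 0.6022 — over.
Try y = 1.04 m: A R^(2/3) = 0.4046 — short.
Try y = 1.29 m: A R^(2/3) = 0.5217 — matches.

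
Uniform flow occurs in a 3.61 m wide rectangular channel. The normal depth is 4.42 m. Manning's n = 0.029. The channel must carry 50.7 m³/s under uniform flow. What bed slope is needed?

Flow area A = b·y = 3.61 × 4.42 = 15.96 m². Wetted perimeter P = b + 2y = 3.61 + 2×4.42 = 12.45 m.
Hydraulic radius R = A/P = 15.96/12.45 = 1.282 m.
From Manning's equation, S = [nQ / (1 A R^(2/3))]² = [0.029 × 50.7 / (1 × 15.96 × 1.282^(2/3))]² = 0.0061.

S = 0.0061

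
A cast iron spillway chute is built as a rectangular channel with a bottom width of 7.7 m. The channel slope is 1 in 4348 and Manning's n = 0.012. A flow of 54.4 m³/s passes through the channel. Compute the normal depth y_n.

y_n = 3.67 m

Manning's equation rearranged: A R^(2/3) = nQ / (1·√S) = 0.012 × 54.4 / (√0.00023) = 43.05.
Try y = 2.75 m: A R^(2/3) = 29.02 — too small.
Try y = 4.69 m: A R^(2/3) = 59.49 — too large.
Try y = 3.67 m: A R^(2/3) = 43.03 — ≈ 43.05.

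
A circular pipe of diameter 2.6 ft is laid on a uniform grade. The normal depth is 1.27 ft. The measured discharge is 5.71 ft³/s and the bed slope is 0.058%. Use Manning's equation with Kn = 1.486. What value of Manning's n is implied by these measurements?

n = 0.012

For a circular section of diameter D = 2.6 ft at depth y = 1.27 ft, the central angle is θ = 2 arccos(1 − 2y/D) = 3.095 rad. Then A = (D²/8)(θ − sin θ) = 2.577 ft² and P = Dθ/2 = 4.024 ft.
Hydraulic radius R = A/P = 2.577/4.024 = 0.6403 ft.
Rearranging Manning's equation: n = (1.486/Q) A R^(2/3) S^(1/2) = (1.486/5.71) × 2.577 × 0.6403^(2/3) × √0.00058 = 0.012.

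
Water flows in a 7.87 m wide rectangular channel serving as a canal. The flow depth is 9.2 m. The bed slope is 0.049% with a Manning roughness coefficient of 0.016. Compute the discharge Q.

Flow area A = b·y = 7.87 × 9.2 = 72.4 m². Wetted perimeter P = b + 2y = 7.87 + 2×9.2 = 26.27 m.
Hydraulic radius R = A/P = 72.4/26.27 = 2.756 m.
Manning's equation: Q = (1/n) A R^(2/3) S^(1/2) = (1/0.016) × 72.4 × 2.756^(2/3) × 0.00049^(1/2) = 197 m³/s.

Q = 197 m³/s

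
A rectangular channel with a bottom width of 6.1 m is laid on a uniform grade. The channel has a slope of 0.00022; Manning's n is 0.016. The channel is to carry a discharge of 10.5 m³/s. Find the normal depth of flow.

y_n = 1.74 m

Manning's equation rearranged: A R^(2/3) = nQ / (1·√S) = 0.016 × 10.5 / (√0.00022) = 11.33.
At y = 2.14 m: A R^(2/3) = 15.21 — too large.
At y = 1.74 m: A R^(2/3) = 11.36 — matches.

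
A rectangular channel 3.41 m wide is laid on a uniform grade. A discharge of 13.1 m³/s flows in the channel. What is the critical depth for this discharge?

For a rectangular channel, critical depth y_c = (q²/g)^(1/3) where q = Q/b = 13.1/3.41 = 3.842 m²/s.
So y_c = (3.842²/9.81)^(1/3) = 1.15 m.

y_c = 1.15 m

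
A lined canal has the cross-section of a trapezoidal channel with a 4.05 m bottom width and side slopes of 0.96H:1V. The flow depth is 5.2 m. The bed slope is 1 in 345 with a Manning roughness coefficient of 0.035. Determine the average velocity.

V = 2.87 m/s

With bottom width b = 4.05 m and side slope z = 0.96: A = (b + zy)y = (4.05 + 0.96×5.2)×5.2 = 47.02 m²; P = b + 2y√(1+z²) = 4.05 + 2×5.2×1.386 = 18.47 m.
Hydraulic radius R = A/P = 47.02/18.47 = 2.546 m.
From Manning's equation, V = (1/n) R^(2/3) S^(1/2) = (1/0.035) × 2.546^(2/3) × 0.002899^(1/2) = 2.87 m/s.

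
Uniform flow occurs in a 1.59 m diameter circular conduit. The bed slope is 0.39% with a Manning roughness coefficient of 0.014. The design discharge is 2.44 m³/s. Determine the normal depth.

y_n = 0.804 m

Manning's equation rearranged: A R^(2/3) = nQ / (1·√S) = 0.014 × 2.44 / (√0.0039) = 0.547.
Trying y = 0.697 m: A R^(2/3) = 0.4268 — low.
Trying y = 0.895 m: A R^(2/3) = 0.6526 — high.
Trying y = 0.804 m: A R^(2/3) = 0.547 — ≈ 0.547.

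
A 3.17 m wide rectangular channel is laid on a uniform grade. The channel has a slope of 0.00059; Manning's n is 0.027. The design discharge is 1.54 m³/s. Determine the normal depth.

y_n = 0.816 m

Manning's equation rearranged: A R^(2/3) = nQ / (1·√S) = 0.027 × 1.54 / (√0.00059) = 1.712.
Try y = 0.889 m: A R^(2/3) = 1.936 — over.
Try y = 0.713 m: A R^(2/3) = 1.408 — short.
Try y = 0.816 m: A R^(2/3) = 1.713 — matches.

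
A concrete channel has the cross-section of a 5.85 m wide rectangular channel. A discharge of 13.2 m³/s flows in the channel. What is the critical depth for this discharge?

For a rectangular channel, critical depth y_c = (q²/g)^(1/3) where q = Q/b = 13.2/5.85 = 2.256 m²/s.
So y_c = (2.256²/9.81)^(1/3) = 0.804 m.

y_c = 0.804 m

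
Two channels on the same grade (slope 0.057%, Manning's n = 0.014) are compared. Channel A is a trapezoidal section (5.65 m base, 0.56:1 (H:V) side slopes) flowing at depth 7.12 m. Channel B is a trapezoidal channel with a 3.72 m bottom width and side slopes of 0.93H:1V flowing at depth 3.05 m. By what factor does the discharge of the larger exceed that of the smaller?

Channel A: With bottom width b = 5.65 m and side slope z = 0.56: A = (b + zy)y = (5.65 + 0.56×7.12)×7.12 = 68.62 m²; P = b + 2y√(1+z²) = 5.65 + 2×7.12×1.146 = 21.97 m. Hydraulic radius R = A/P = 68.62/21.97 = 3.123 m. Q_A = (1/0.014)·68.62·3.123^(2/3)·√0.00057 = 250 m³/s.
Channel B: With bottom width b = 3.72 m and side slope z = 0.93: A = (b + zy)y = (3.72 + 0.93×3.05)×3.05 = 20 m²; P = b + 2y√(1+z²) = 3.72 + 2×3.05×1.366 = 12.05 m. Hydraulic radius R = A/P = 20/12.05 = 1.659 m. Q_B = (1/0.014)·20·1.659^(2/3)·√0.00057 = 47.8 m³/s.
The larger discharge is 250 m³/s and the smaller is 47.8 m³/s; the ratio is 5.23.

5.23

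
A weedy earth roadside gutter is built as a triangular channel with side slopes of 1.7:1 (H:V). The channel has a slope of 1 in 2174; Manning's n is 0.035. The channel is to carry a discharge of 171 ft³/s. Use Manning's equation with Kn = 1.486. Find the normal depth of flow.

y_n = 7.2 ft

Manning's equation rearranged: A R^(2/3) = nQ / (1.486·√S) = 0.035 × 171 / (1.486 × √0.00046) = 187.8.
Try y = 5.88 ft: A R^(2/3) = 109.2 — too small.
Try y = 7.2 ft: A R^(2/3) = 187.5 — close enough.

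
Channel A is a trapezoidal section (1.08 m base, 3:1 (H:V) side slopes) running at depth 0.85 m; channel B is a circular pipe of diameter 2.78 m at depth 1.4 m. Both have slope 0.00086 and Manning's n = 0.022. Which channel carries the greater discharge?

Channel A: With bottom width b = 1.08 m and side slope z = 3: A = (b + zy)y = (1.08 + 3×0.85)×0.85 = 3.085 m²; P = b + 2y√(1+z²) = 1.08 + 2×0.85×3.162 = 6.456 m. Hydraulic radius R = A/P = 3.085/6.456 = 0.4779 m. Q_A = (1/0.022)·3.085·0.4779^(2/3)·√0.00086 = 2.514 m³/s.
Channel B: For a circular section of diameter D = 2.78 m at depth y = 1.4 m, the central angle is θ = 2 arccos(1 − 2y/D) = 3.156 rad. Then A = (D²/8)(θ − sin θ) = 3.063 m² and P = Dθ/2 = 4.387 m. Hydraulic radius R = A/P = 3.063/4.387 = 0.6982 m. Q_B = (1/0.022)·3.063·0.6982^(2/3)·√0.00086 = 3.213 m³/s.
Q_A = 2.514 m³/s vs Q_B = 3.213 m³/s, so channel B carries more.

channel B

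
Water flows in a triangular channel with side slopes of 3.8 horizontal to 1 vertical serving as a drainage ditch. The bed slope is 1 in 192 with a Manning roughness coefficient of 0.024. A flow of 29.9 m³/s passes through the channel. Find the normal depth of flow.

y_n = 1.72 m

Manning's equation rearranged: A R^(2/3) = nQ / (1·√S) = 0.024 × 29.9 / (√0.005208) = 9.943.
Try y = 1.25 m: A R^(2/3) = 4.245 — too small.
Try y = 1.93 m: A R^(2/3) = 13.52 — too large.
Try y = 1.72 m: A R^(2/3) = 9.942 — matches.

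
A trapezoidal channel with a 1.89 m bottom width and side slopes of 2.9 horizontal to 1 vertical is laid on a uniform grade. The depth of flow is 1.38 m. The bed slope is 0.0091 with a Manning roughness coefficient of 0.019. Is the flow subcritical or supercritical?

With bottom width b = 1.89 m and side slope z = 2.9: A = (b + zy)y = (1.89 + 2.9×1.38)×1.38 = 8.131 m²; P = b + 2y√(1+z²) = 1.89 + 2×1.38×3.068 = 10.36 m.
Hydraulic radius R = A/P = 8.131/10.36 = 0.7851 m.
V = (1/n) R^(2/3) √S = (1/0.019) × 0.7851^(2/3) × √0.0091 = 4.273 m/s. Hydraulic depth D_h = A/T = 8.131/9.894 = 0.8218 m.
Froude number Fr = V/√(g·D_h) = 4.273/√(9.81×0.8218) = 1.5, which is greater than 1, so the flow is supercritical.

supercritical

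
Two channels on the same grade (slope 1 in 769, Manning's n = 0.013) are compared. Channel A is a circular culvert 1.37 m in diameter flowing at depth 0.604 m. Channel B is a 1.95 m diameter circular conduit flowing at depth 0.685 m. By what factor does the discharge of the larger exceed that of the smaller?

Channel A: For a circular section of diameter D = 1.37 m at depth y = 0.604 m, the central angle is θ = 2 arccos(1 − 2y/D) = 2.905 rad. Then A = (D²/8)(θ − sin θ) = 0.6263 m² and P = Dθ/2 = 1.99 m. Hydraulic radius R = A/P = 0.6263/1.99 = 0.3148 m. Q_A = (1/0.013)·0.6263·0.3148^(2/3)·√0.0013 = 0.804 m³/s.
Channel B: For a circular section of diameter D = 1.95 m at depth y = 0.685 m, the central angle is θ = 2 arccos(1 − 2y/D) = 2.538 rad. Then A = (D²/8)(θ − sin θ) = 0.9362 m² and P = Dθ/2 = 2.474 m. Hydraulic radius R = A/P = 0.9362/2.474 = 0.3784 m. Q_B = (1/0.013)·0.9362·0.3784^(2/3)·√0.0013 = 1.359 m³/s.
The larger discharge is 1.359 m³/s and the smaller is 0.804 m³/s; the ratio is 1.69.

1.69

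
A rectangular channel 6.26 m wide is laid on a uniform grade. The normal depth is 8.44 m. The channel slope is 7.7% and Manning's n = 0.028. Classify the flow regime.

supercritical

Flow area A = b·y = 6.26 × 8.44 = 52.83 m². Wetted perimeter P = b + 2y = 6.26 + 2×8.44 = 23.14 m.
Hydraulic radius R = A/P = 52.83/23.14 = 2.283 m.
V = (1/n) R^(2/3) √S = (1/0.028) × 2.283^(2/3) × √0.077 = 17.18 m/s. Hydraulic depth D_h = A/T = 52.83/6.26 = 8.44 m.
Froude number Fr = V/√(g·D_h) = 17.18/√(9.81×8.44) = 1.89, which is greater than 1, so the flow is supercritical.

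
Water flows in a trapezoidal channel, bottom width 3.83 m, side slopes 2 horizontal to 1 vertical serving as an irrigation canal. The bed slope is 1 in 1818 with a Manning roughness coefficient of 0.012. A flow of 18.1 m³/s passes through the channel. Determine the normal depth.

Manning's equation rearranged: A R^(2/3) = nQ / (1·√S) = 0.012 × 18.1 / (√0.0005501) = 9.261.
At y = 1.79 m: A R^(2/3) = 14.31 — too large.
At y = 1.15 m: A R^(2/3) = 6.002 — too small.
At y = 1.44 m: A R^(2/3) = 9.278 — matches.

y_n = 1.44 m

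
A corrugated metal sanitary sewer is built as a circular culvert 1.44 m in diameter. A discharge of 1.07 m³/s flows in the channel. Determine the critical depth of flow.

At critical depth, Q² T / (g A³) = 1, i.e. A³/T = Q²/g = 1.07²/9.81 = 0.1167.
At y = 0.625 m: A³/T = 0.2182 — over.
At y = 0.531 m: A³/T = 0.1167 — ≈ 0.1167.

y_c = 0.531 m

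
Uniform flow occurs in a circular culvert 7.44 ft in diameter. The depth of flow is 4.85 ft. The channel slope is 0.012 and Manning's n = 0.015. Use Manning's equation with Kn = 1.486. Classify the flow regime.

For a circular section of diameter D = 7.44 ft at depth y = 4.85 ft, the central angle is θ = 2 arccos(1 − 2y/D) = 3.759 rad. Then A = (D²/8)(θ − sin θ) = 30.01 ft² and P = Dθ/2 = 13.98 ft.
Hydraulic radius R = A/P = 30.01/13.98 = 2.146 ft.
V = (1.486/n) R^(2/3) √S = (1.486/0.015) × 2.146^(2/3) × √0.012 = 18.06 ft/s. Hydraulic depth D_h = A/T = 30.01/7.088 = 4.234 ft.
Froude number Fr = V/√(g·D_h) = 18.06/√(32.2×4.234) = 1.55, which is greater than 1, so the flow is supercritical.

supercritical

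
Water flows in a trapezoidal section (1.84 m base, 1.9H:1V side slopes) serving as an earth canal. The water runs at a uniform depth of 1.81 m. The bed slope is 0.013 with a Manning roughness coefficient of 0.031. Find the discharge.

With bottom width b = 1.84 m and side slope z = 1.9: A = (b + zy)y = (1.84 + 1.9×1.81)×1.81 = 9.555 m²; P = b + 2y√(1+z²) = 1.84 + 2×1.81×2.147 = 9.612 m.
Hydraulic radius R = A/P = 9.555/9.612 = 0.994 m.
Manning's equation: Q = (1/n) A R^(2/3) S^(1/2) = (1/0.031) × 9.555 × 0.994^(2/3) × 0.013^(1/2) = 35 m³/s.

Q = 35 m³/s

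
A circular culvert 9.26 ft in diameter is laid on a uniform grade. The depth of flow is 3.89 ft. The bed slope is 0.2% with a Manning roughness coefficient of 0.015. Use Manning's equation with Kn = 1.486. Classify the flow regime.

For a circular section of diameter D = 9.26 ft at depth y = 3.89 ft, the central angle is θ = 2 arccos(1 − 2y/D) = 2.821 rad. Then A = (D²/8)(θ − sin θ) = 26.85 ft² and P = Dθ/2 = 13.06 ft.
Hydraulic radius R = A/P = 26.85/13.06 = 2.056 ft.
V = (1.486/n) R^(2/3) √S = (1.486/0.015) × 2.056^(2/3) × √0.002 = 7.164 ft/s. Hydraulic depth D_h = A/T = 26.85/9.141 = 2.937 ft.
Froude number Fr = V/√(g·D_h) = 7.164/√(32.2×2.937) = 0.737, which is less than 1, so the flow is subcritical.

subcritical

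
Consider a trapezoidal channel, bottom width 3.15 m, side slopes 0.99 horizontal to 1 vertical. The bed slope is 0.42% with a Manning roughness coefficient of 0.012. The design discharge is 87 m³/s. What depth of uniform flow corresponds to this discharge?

Manning's equation rearranged: A R^(2/3) = nQ / (1·√S) = 0.012 × 87 / (√0.0042) = 16.11.
Try y = 2.99 m: A R^(2/3) = 24.78 — over.
Try y = 1.86 m: A R^(2/3) = 9.937 — short.
Try y = 2.4 m: A R^(2/3) = 16.11 — ≈ 16.11.

y_n = 2.4 m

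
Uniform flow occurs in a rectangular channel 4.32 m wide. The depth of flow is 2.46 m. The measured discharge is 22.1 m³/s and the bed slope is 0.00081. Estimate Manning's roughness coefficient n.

n = 0.015

Flow area A = b·y = 4.32 × 2.46 = 10.63 m². Wetted perimeter P = b + 2y = 4.32 + 2×2.46 = 9.24 m.
Hydraulic radius R = A/P = 10.63/9.24 = 1.15 m.
Rearranging Manning's equation: n = (1/Q) A R^(2/3) S^(1/2) = (1/22.1) × 10.63 × 1.15^(2/3) × √0.00081 = 0.015.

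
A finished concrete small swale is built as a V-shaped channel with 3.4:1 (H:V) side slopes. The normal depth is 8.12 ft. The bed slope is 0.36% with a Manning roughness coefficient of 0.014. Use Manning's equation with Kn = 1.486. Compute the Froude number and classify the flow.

supercritical

For a triangular section with side slope z = 3.4: A = zy² = 3.4×8.12² = 224.2 ft²; P = 2y√(1+z²) = 2×8.12×3.544 = 57.55 ft.
Hydraulic radius R = A/P = 224.2/57.55 = 3.895 ft.
V = (1.486/n) R^(2/3) √S = (1.486/0.014) × 3.895^(2/3) × √0.0036 = 15.77 ft/s. Hydraulic depth D_h = A/T = 224.2/55.22 = 4.06 ft.
Froude number Fr = V/√(g·D_h) = 15.77/√(32.2×4.06) = 1.38, which is greater than 1, so the flow is supercritical.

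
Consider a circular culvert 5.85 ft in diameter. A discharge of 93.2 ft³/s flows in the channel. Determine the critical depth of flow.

At critical depth, Q² T / (g A³) = 1, i.e. A³/T = Q²/g = 93.2²/32.2 = 269.8.
Try y = 3 ft: A³/T = 457 — too large.
Try y = 2.26 ft: A³/T = 154.5 — too small.
Try y = 2.61 ft: A³/T = 268.4 — ≈ 269.8.

y_c = 2.61 ft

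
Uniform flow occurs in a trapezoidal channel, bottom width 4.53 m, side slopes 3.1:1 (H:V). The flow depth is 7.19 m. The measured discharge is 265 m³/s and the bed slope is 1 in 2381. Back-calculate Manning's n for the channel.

n = 0.036

With bottom width b = 4.53 m and side slope z = 3.1: A = (b + zy)y = (4.53 + 3.1×7.19)×7.19 = 192.8 m²; P = b + 2y√(1+z²) = 4.53 + 2×7.19×3.257 = 51.37 m.
Hydraulic radius R = A/P = 192.8/51.37 = 3.754 m.
Rearranging Manning's equation: n = (1/Q) A R^(2/3) S^(1/2) = (1/265) × 192.8 × 3.754^(2/3) × √0.00042 = 0.036.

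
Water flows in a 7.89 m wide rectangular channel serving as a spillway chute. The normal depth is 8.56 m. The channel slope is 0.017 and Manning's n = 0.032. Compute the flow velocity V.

Flow area A = b·y = 7.89 × 8.56 = 67.54 m². Wetted perimeter P = b + 2y = 7.89 + 2×8.56 = 25.01 m.
Hydraulic radius R = A/P = 67.54/25.01 = 2.7 m.
From Manning's equation, V = (1/n) R^(2/3) S^(1/2) = (1/0.032) × 2.7^(2/3) × 0.017^(1/2) = 7.9 m/s.

V = 7.9 m/s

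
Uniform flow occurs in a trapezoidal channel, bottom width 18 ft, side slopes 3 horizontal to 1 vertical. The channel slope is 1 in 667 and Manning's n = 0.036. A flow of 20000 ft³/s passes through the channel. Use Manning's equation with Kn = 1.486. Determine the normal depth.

y_n = 24.6 ft

Manning's equation rearranged: A R^(2/3) = nQ / (1.486·√S) = 0.036 × 20000 / (1.486 × √0.001499) = 12510.
At y = 20.2 ft: A R^(2/3) = 7802 — short.
At y = 29.2 ft: A R^(2/3) = 18930 — over.
At y = 24.6 ft: A R^(2/3) = 12490 — matches.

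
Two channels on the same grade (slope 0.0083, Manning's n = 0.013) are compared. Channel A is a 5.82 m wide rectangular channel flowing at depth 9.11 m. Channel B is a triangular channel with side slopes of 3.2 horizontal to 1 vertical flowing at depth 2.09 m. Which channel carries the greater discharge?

Channel A: Flow area A = b·y = 5.82 × 9.11 = 53.02 m². Wetted perimeter P = b + 2y = 5.82 + 2×9.11 = 24.04 m. Hydraulic radius R = A/P = 53.02/24.04 = 2.205 m. Q_A = (1/0.013)·53.02·2.205^(2/3)·√0.0083 = 629.6 m³/s.
Channel B: For a triangular section with side slope z = 3.2: A = zy² = 3.2×2.09² = 13.98 m²; P = 2y√(1+z²) = 2×2.09×3.353 = 14.01 m. Hydraulic radius R = A/P = 13.98/14.01 = 0.9974 m. Q_B = (1/0.013)·13.98·0.9974^(2/3)·√0.0083 = 97.79 m³/s.
Q_A = 629.6 m³/s vs Q_B = 97.79 m³/s, so channel A carries more.

channel A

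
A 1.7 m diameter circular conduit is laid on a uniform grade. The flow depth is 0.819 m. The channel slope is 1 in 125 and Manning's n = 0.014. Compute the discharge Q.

Q = 3.85 m³/s

For a circular section of diameter D = 1.7 m at depth y = 0.819 m, the central angle is θ = 2 arccos(1 − 2y/D) = 3.069 rad. Then A = (D²/8)(θ − sin θ) = 1.082 m² and P = Dθ/2 = 2.608 m.
Hydraulic radius R = A/P = 1.082/2.608 = 0.4149 m.
Manning's equation: Q = (1/n) A R^(2/3) S^(1/2) = (1/0.014) × 1.082 × 0.4149^(2/3) × 0.008^(1/2) = 3.85 m³/s.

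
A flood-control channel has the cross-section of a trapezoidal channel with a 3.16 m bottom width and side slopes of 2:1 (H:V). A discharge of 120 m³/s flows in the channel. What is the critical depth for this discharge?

At critical depth, Q² T / (g A³) = 1, i.e. A³/T = Q²/g = 120²/9.81 = 1468.
Try y = 3.66 m: A³/T = 3170 — high.
Try y = 2.67 m: A³/T = 844.6 — low.
Try y = 3.05 m: A³/T = 1467 — matches.

y_c = 3.05 m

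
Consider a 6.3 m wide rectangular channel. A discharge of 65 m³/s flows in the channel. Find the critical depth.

y_c = 2.21 m

For a rectangular channel, critical depth y_c = (q²/g)^(1/3) where q = Q/b = 65/6.3 = 10.32 m²/s.
So y_c = (10.32²/9.81)^(1/3) = 2.21 m.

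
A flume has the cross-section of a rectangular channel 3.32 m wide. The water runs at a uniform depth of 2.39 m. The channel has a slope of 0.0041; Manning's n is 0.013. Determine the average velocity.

Flow area A = b·y = 3.32 × 2.39 = 7.935 m². Wetted perimeter P = b + 2y = 3.32 + 2×2.39 = 8.1 m.
Hydraulic radius R = A/P = 7.935/8.1 = 0.9796 m.
From Manning's equation, V = (1/n) R^(2/3) S^(1/2) = (1/0.013) × 0.9796^(2/3) × 0.0041^(1/2) = 4.86 m/s.

V = 4.86 m/s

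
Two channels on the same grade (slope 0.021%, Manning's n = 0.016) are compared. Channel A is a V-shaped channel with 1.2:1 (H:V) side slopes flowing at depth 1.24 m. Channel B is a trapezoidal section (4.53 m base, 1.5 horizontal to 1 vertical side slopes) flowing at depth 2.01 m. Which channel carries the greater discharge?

channel B

Channel A: For a triangular section with side slope z = 1.2: A = zy² = 1.2×1.24² = 1.845 m²; P = 2y√(1+z²) = 2×1.24×1.562 = 3.874 m. Hydraulic radius R = A/P = 1.845/3.874 = 0.4763 m. Q_A = (1/0.016)·1.845·0.4763^(2/3)·√0.00021 = 1.019 m³/s.
Channel B: With bottom width b = 4.53 m and side slope z = 1.5: A = (b + zy)y = (4.53 + 1.5×2.01)×2.01 = 15.17 m²; P = b + 2y√(1+z²) = 4.53 + 2×2.01×1.803 = 11.78 m. Hydraulic radius R = A/P = 15.17/11.78 = 1.288 m. Q_B = (1/0.016)·15.17·1.288^(2/3)·√0.00021 = 16.26 m³/s.
Q_A = 1.019 m³/s vs Q_B = 16.26 m³/s, so channel B carries more.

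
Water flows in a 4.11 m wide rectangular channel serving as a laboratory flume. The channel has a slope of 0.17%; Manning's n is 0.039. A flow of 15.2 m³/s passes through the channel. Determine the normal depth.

y_n = 3.05 m

Manning's equation rearranged: A R^(2/3) = nQ / (1·√S) = 0.039 × 15.2 / (√0.0017) = 14.38.
At y = 3.66 m: A R^(2/3) = 18.07 — high.
At y = 2.3 m: A R^(2/3) = 9.983 — low.
At y = 3.05 m: A R^(2/3) = 14.37 — matches.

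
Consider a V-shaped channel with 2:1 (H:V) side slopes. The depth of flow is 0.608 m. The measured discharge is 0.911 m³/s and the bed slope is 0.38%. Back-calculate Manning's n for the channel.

n = 0.021

For a triangular section with side slope z = 2: A = zy² = 2×0.608² = 0.7393 m²; P = 2y√(1+z²) = 2×0.608×2.236 = 2.719 m.
Hydraulic radius R = A/P = 0.7393/2.719 = 0.2719 m.
Rearranging Manning's equation: n = (1/Q) A R^(2/3) S^(1/2) = (1/0.911) × 0.7393 × 0.2719^(2/3) × √0.0038 = 0.021.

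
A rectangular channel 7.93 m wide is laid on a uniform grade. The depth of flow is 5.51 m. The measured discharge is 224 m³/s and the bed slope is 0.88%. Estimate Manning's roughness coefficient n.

n = 0.0319

Flow area A = b·y = 7.93 × 5.51 = 43.69 m². Wetted perimeter P = b + 2y = 7.93 + 2×5.51 = 18.95 m.
Hydraulic radius R = A/P = 43.69/18.95 = 2.306 m.
Rearranging Manning's equation: n = (1/Q) A R^(2/3) S^(1/2) = (1/224) × 43.69 × 2.306^(2/3) × √0.0088 = 0.0319.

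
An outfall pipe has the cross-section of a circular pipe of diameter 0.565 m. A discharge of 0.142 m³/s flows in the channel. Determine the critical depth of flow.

At critical depth, Q² T / (g A³) = 1, i.e. A³/T = Q²/g = 0.142²/9.81 = 0.002055.
Trying y = 0.214 m: A³/T = 0.001203 — short.
Trying y = 0.297 m: A³/T = 0.004221 — over.
Trying y = 0.246 m: A³/T = 0.002054 — close enough.

y_c = 0.246 m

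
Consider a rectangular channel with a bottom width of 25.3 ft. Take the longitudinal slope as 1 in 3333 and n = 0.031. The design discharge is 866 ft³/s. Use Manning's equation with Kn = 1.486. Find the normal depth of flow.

Manning's equation rearranged: A R^(2/3) = nQ / (1.486·√S) = 0.031 × 866 / (1.486 × √0.0003) = 1043.
Try y = 9.78 ft: A R^(2/3) = 772.4 — too small.
Try y = 14.1 ft: A R^(2/3) = 1264 — too large.
Try y = 12.2 ft: A R^(2/3) = 1043 — matches.

y_n = 12.2 ft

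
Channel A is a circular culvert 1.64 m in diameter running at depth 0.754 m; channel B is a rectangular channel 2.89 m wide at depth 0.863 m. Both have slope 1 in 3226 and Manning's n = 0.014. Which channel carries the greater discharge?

Channel A: For a circular section of diameter D = 1.64 m at depth y = 0.754 m, the central angle is θ = 2 arccos(1 − 2y/D) = 2.98 rad. Then A = (D²/8)(θ − sin θ) = 0.9481 m² and P = Dθ/2 = 2.444 m. Hydraulic radius R = A/P = 0.9481/2.444 = 0.3879 m. Q_A = (1/0.014)·0.9481·0.3879^(2/3)·√0.00031 = 0.6342 m³/s.
Channel B: Flow area A = b·y = 2.89 × 0.863 = 2.494 m². Wetted perimeter P = b + 2y = 2.89 + 2×0.863 = 4.616 m. Hydraulic radius R = A/P = 2.494/4.616 = 0.5403 m. Q_B = (1/0.014)·2.494·0.5403^(2/3)·√0.00031 = 2.081 m³/s.
Q_A = 0.6342 m³/s vs Q_B = 2.081 m³/s, so channel B carries more.

channel B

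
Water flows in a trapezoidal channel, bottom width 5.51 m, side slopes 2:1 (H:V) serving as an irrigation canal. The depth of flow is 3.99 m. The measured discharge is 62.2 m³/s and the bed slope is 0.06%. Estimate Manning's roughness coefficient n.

n = 0.037

With bottom width b = 5.51 m and side slope z = 2: A = (b + zy)y = (5.51 + 2×3.99)×3.99 = 53.83 m²; P = b + 2y√(1+z²) = 5.51 + 2×3.99×2.236 = 23.35 m.
Hydraulic radius R = A/P = 53.83/23.35 = 2.305 m.
Rearranging Manning's equation: n = (1/Q) A R^(2/3) S^(1/2) = (1/62.2) × 53.83 × 2.305^(2/3) × √0.0006 = 0.037.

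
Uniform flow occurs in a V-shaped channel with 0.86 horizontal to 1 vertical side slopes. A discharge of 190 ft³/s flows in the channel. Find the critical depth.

At critical depth, Q² T / (g A³) = 1, i.e. A³/T = Q²/g = 190²/32.2 = 1121.
At y = 6.29 ft: A³/T = 3641 — high.
At y = 4.24 ft: A³/T = 506.8 — low.
At y = 4.97 ft: A³/T = 1121 — close enough.

y_c = 4.97 ft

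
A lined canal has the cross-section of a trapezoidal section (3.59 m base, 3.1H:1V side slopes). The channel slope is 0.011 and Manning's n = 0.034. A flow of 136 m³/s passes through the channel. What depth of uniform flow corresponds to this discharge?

Manning's equation rearranged: A R^(2/3) = nQ / (1·√S) = 0.034 × 136 / (√0.011) = 44.09.
At y = 3.08 m: A R^(2/3) = 57.88 — over.
At y = 2.74 m: A R^(2/3) = 44.24 — matches.

y_n = 2.74 m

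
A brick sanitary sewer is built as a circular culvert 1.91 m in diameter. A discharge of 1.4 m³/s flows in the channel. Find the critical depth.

At critical depth, Q² T / (g A³) = 1, i.e. A³/T = Q²/g = 1.4²/9.81 = 0.1998.
At y = 0.496 m: A³/T = 0.1232 — too small.
At y = 0.637 m: A³/T = 0.3252 — too large.
At y = 0.562 m: A³/T = 0.2002 — ≈ 0.1998.

y_c = 0.562 m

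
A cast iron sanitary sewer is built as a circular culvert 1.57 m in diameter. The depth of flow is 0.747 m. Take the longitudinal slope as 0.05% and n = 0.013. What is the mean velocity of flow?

V = 0.902 m/s

For a circular section of diameter D = 1.57 m at depth y = 0.747 m, the central angle is θ = 2 arccos(1 − 2y/D) = 3.045 rad. Then A = (D²/8)(θ − sin θ) = 0.9083 m² and P = Dθ/2 = 2.39 m.
Hydraulic radius R = A/P = 0.9083/2.39 = 0.38 m.
From Manning's equation, V = (1/n) R^(2/3) S^(1/2) = (1/0.013) × 0.38^(2/3) × 0.0005^(1/2) = 0.902 m/s.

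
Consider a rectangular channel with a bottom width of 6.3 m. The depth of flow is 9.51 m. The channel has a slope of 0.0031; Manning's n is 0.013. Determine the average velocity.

Flow area A = b·y = 6.3 × 9.51 = 59.91 m². Wetted perimeter P = b + 2y = 6.3 + 2×9.51 = 25.32 m.
Hydraulic radius R = A/P = 59.91/25.32 = 2.366 m.
From Manning's equation, V = (1/n) R^(2/3) S^(1/2) = (1/0.013) × 2.366^(2/3) × 0.0031^(1/2) = 7.61 m/s.

V = 7.61 m/s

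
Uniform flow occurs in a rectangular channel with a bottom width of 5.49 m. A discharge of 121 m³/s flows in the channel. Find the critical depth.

y_c = 3.67 m

For a rectangular channel, critical depth y_c = (q²/g)^(1/3) where q = Q/b = 121/5.49 = 22.04 m²/s.
So y_c = (22.04²/9.81)^(1/3) = 3.67 m.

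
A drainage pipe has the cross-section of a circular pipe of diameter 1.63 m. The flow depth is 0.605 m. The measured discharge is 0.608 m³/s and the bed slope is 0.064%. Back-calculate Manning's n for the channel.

For a circular section of diameter D = 1.63 m at depth y = 0.605 m, the central angle is θ = 2 arccos(1 − 2y/D) = 2.62 rad. Then A = (D²/8)(θ − sin θ) = 0.7049 m² and P = Dθ/2 = 2.136 m.
Hydraulic radius R = A/P = 0.7049/2.136 = 0.3301 m.
Rearranging Manning's equation: n = (1/Q) A R^(2/3) S^(1/2) = (1/0.608) × 0.7049 × 0.3301^(2/3) × √0.00064 = 0.014.

n = 0.014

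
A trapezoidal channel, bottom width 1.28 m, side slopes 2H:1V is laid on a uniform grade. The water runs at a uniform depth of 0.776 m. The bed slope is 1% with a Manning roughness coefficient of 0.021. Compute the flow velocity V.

With bottom width b = 1.28 m and side slope z = 2: A = (b + zy)y = (1.28 + 2×0.776)×0.776 = 2.198 m²; P = b + 2y√(1+z²) = 1.28 + 2×0.776×2.236 = 4.75 m.
Hydraulic radius R = A/P = 2.198/4.75 = 0.4626 m.
From Manning's equation, V = (1/n) R^(2/3) S^(1/2) = (1/0.021) × 0.4626^(2/3) × 0.01^(1/2) = 2.85 m/s.

V = 2.85 m/s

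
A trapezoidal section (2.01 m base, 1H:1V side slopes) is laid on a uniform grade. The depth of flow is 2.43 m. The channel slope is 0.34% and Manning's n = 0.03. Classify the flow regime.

subcritical

With bottom width b = 2.01 m and side slope z = 1: A = (b + zy)y = (2.01 + 1×2.43)×2.43 = 10.79 m²; P = b + 2y√(1+z²) = 2.01 + 2×2.43×1.414 = 8.883 m.
Hydraulic radius R = A/P = 10.79/8.883 = 1.215 m.
V = (1/n) R^(2/3) √S = (1/0.03) × 1.215^(2/3) × √0.0034 = 2.213 m/s. Hydraulic depth D_h = A/T = 10.79/6.87 = 1.57 m.
Froude number Fr = V/√(g·D_h) = 2.213/√(9.81×1.57) = 0.564, which is less than 1, so the flow is subcritical.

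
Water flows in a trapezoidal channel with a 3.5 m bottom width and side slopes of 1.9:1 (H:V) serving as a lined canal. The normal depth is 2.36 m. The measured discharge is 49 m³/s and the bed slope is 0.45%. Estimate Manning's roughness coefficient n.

With bottom width b = 3.5 m and side slope z = 1.9: A = (b + zy)y = (3.5 + 1.9×2.36)×2.36 = 18.84 m²; P = b + 2y√(1+z²) = 3.5 + 2×2.36×2.147 = 13.63 m.
Hydraulic radius R = A/P = 18.84/13.63 = 1.382 m.
Rearranging Manning's equation: n = (1/Q) A R^(2/3) S^(1/2) = (1/49) × 18.84 × 1.382^(2/3) × √0.0045 = 0.032.

n = 0.032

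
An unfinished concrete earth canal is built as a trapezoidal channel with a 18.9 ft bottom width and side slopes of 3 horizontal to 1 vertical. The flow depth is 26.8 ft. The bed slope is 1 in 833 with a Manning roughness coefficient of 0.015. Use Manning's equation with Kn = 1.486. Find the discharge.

Q = 53400 ft³/s

With bottom width b = 18.9 ft and side slope z = 3: A = (b + zy)y = (18.9 + 3×26.8)×26.8 = 2661 ft²; P = b + 2y√(1+z²) = 18.9 + 2×26.8×3.162 = 188.4 ft.
Hydraulic radius R = A/P = 2661/188.4 = 14.13 ft.
Manning's equation: Q = (1.486/n) A R^(2/3) S^(1/2) = (1.486/0.015) × 2661 × 14.13^(2/3) × 0.0012^(1/2) = 53400 ft³/s.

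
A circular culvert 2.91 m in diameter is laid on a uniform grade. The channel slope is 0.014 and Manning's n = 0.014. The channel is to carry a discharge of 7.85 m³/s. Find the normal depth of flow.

y_n = 0.818 m

Manning's equation rearranged: A R^(2/3) = nQ / (1·√S) = 0.014 × 7.85 / (√0.014) = 0.9288.
Try y = 0.65 m: A R^(2/3) = 0.5887 — low.
Try y = 0.818 m: A R^(2/3) = 0.9283 — matches.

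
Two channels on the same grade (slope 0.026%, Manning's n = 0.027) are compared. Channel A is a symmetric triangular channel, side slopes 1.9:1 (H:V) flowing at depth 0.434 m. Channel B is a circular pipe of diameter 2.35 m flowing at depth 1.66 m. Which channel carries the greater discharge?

Channel A: For a triangular section with side slope z = 1.9: A = zy² = 1.9×0.434² = 0.3579 m²; P = 2y√(1+z²) = 2×0.434×2.147 = 1.864 m. Hydraulic radius R = A/P = 0.3579/1.864 = 0.192 m. Q_A = (1/0.027)·0.3579·0.192^(2/3)·√0.00026 = 0.07114 m³/s.
Channel B: For a circular section of diameter D = 2.35 m at depth y = 1.66 m, the central angle is θ = 2 arccos(1 − 2y/D) = 3.993 rad. Then A = (D²/8)(θ − sin θ) = 3.275 m² and P = Dθ/2 = 4.691 m. Hydraulic radius R = A/P = 3.275/4.691 = 0.6981 m. Q_B = (1/0.027)·3.275·0.6981^(2/3)·√0.00026 = 1.539 m³/s.
Q_A = 0.07114 m³/s vs Q_B = 1.539 m³/s, so channel B carries more.

channel B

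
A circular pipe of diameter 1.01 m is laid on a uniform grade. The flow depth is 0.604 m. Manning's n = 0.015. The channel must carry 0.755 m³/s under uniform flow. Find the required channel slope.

For a circular section of diameter D = 1.01 m at depth y = 0.604 m, the central angle is θ = 2 arccos(1 − 2y/D) = 3.536 rad. Then A = (D²/8)(θ − sin θ) = 0.4999 m² and P = Dθ/2 = 1.786 m.
Hydraulic radius R = A/P = 0.4999/1.786 = 0.28 m.
From Manning's equation, S = [nQ / (1 A R^(2/3))]² = [0.015 × 0.755 / (1 × 0.4999 × 0.28^(2/3))]² = 0.0028.

S = 0.0028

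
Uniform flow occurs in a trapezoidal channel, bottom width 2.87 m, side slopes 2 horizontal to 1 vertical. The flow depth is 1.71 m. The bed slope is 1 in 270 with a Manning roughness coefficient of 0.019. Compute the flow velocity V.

V = 3.25 m/s

With bottom width b = 2.87 m and side slope z = 2: A = (b + zy)y = (2.87 + 2×1.71)×1.71 = 10.76 m²; P = b + 2y√(1+z²) = 2.87 + 2×1.71×2.236 = 10.52 m.
Hydraulic radius R = A/P = 10.76/10.52 = 1.023 m.
From Manning's equation, V = (1/n) R^(2/3) S^(1/2) = (1/0.019) × 1.023^(2/3) × 0.003704^(1/2) = 3.25 m/s.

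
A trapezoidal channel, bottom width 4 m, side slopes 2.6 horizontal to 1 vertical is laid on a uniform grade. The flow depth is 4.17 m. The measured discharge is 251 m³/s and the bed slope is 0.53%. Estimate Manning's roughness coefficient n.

With bottom width b = 4 m and side slope z = 2.6: A = (b + zy)y = (4 + 2.6×4.17)×4.17 = 61.89 m²; P = b + 2y√(1+z²) = 4 + 2×4.17×2.786 = 27.23 m.
Hydraulic radius R = A/P = 61.89/27.23 = 2.273 m.
Rearranging Manning's equation: n = (1/Q) A R^(2/3) S^(1/2) = (1/251) × 61.89 × 2.273^(2/3) × √0.0053 = 0.031.

n = 0.031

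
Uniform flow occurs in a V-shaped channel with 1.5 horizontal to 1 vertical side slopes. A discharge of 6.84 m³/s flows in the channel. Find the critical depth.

At critical depth, Q² T / (g A³) = 1, i.e. A³/T = Q²/g = 6.84²/9.81 = 4.769.
Trying y = 1.49 m: A³/T = 8.262 — too large.
Trying y = 0.958 m: A³/T = 0.9078 — too small.
Trying y = 1.33 m: A³/T = 4.682 — ≈ 4.769.

y_c = 1.33 m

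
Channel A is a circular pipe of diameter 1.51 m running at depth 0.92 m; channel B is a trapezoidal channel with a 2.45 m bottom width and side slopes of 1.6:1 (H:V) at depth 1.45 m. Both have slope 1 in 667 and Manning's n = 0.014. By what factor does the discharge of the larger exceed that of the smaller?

Channel A: For a circular section of diameter D = 1.51 m at depth y = 0.92 m, the central angle is θ = 2 arccos(1 − 2y/D) = 3.582 rad. Then A = (D²/8)(θ − sin θ) = 1.143 m² and P = Dθ/2 = 2.705 m. Hydraulic radius R = A/P = 1.143/2.705 = 0.4224 m. Q_A = (1/0.014)·1.143·0.4224^(2/3)·√0.001499 = 1.779 m³/s.
Channel B: With bottom width b = 2.45 m and side slope z = 1.6: A = (b + zy)y = (2.45 + 1.6×1.45)×1.45 = 6.916 m²; P = b + 2y√(1+z²) = 2.45 + 2×1.45×1.887 = 7.922 m. Hydraulic radius R = A/P = 6.916/7.922 = 0.8731 m. Q_B = (1/0.014)·6.916·0.8731^(2/3)·√0.001499 = 17.47 m³/s.
The larger discharge is 17.47 m³/s and the smaller is 1.779 m³/s; the ratio is 9.82.

9.82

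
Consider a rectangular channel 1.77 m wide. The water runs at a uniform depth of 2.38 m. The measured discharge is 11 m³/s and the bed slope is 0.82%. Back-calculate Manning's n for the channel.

Flow area A = b·y = 1.77 × 2.38 = 4.213 m². Wetted perimeter P = b + 2y = 1.77 + 2×2.38 = 6.53 m.
Hydraulic radius R = A/P = 4.213/6.53 = 0.6451 m.
Rearranging Manning's equation: n = (1/Q) A R^(2/3) S^(1/2) = (1/11) × 4.213 × 0.6451^(2/3) × √0.0082 = 0.0259.

n = 0.0259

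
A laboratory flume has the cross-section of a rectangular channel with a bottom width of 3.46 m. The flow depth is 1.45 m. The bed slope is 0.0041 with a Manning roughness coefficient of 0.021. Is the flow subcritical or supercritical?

Flow area A = b·y = 3.46 × 1.45 = 5.017 m². Wetted perimeter P = b + 2y = 3.46 + 2×1.45 = 6.36 m.
Hydraulic radius R = A/P = 5.017/6.36 = 0.7888 m.
V = (1/n) R^(2/3) √S = (1/0.021) × 0.7888^(2/3) × √0.0041 = 2.603 m/s. Hydraulic depth D_h = A/T = 5.017/3.46 = 1.45 m.
Froude number Fr = V/√(g·D_h) = 2.603/√(9.81×1.45) = 0.69, which is less than 1, so the flow is subcritical.

subcritical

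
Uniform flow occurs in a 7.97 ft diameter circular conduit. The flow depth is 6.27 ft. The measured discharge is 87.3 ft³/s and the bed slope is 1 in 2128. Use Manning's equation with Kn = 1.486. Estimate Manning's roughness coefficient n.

n = 0.028

For a circular section of diameter D = 7.97 ft at depth y = 6.27 ft, the central angle is θ = 2 arccos(1 − 2y/D) = 4.363 rad. Then A = (D²/8)(θ − sin θ) = 42.1 ft² and P = Dθ/2 = 17.39 ft.
Hydraulic radius R = A/P = 42.1/17.39 = 2.422 ft.
Rearranging Manning's equation: n = (1.486/Q) A R^(2/3) S^(1/2) = (1.486/87.3) × 42.1 × 2.422^(2/3) × √0.0004699 = 0.028.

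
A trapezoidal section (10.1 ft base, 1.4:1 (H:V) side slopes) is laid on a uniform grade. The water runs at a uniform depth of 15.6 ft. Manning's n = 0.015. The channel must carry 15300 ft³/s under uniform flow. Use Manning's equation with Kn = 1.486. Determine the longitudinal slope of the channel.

With bottom width b = 10.1 ft and side slope z = 1.4: A = (b + zy)y = (10.1 + 1.4×15.6)×15.6 = 498.3 ft²; P = b + 2y√(1+z²) = 10.1 + 2×15.6×1.72 = 63.78 ft.
Hydraulic radius R = A/P = 498.3/63.78 = 7.812 ft.
From Manning's equation, S = [nQ / (1.486 A R^(2/3))]² = [0.015 × 15300 / (1.486 × 498.3 × 7.812^(2/3))]² = 0.0062.

S = 0.0062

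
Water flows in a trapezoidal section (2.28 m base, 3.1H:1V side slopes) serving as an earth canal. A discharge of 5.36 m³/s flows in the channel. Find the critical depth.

y_c = 0.622 m

At critical depth, Q² T / (g A³) = 1, i.e. A³/T = Q²/g = 5.36²/9.81 = 2.929.
Trying y = 0.688 m: A³/T = 4.275 — too large.
Trying y = 0.51 m: A³/T = 1.403 — too small.
Trying y = 0.622 m: A³/T = 2.922 — close enough.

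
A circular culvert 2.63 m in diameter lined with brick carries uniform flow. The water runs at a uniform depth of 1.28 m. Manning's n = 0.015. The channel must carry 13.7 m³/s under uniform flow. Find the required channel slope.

For a circular section of diameter D = 2.63 m at depth y = 1.28 m, the central angle is θ = 2 arccos(1 − 2y/D) = 3.088 rad. Then A = (D²/8)(θ − sin θ) = 2.624 m² and P = Dθ/2 = 4.061 m.
Hydraulic radius R = A/P = 2.624/4.061 = 0.6462 m.
From Manning's equation, S = [nQ / (1 A R^(2/3))]² = [0.015 × 13.7 / (1 × 2.624 × 0.6462^(2/3))]² = 0.011.

S = 0.011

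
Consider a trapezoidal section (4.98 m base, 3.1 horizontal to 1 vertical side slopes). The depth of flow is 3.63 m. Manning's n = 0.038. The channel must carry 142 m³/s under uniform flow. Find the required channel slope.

With bottom width b = 4.98 m and side slope z = 3.1: A = (b + zy)y = (4.98 + 3.1×3.63)×3.63 = 58.93 m²; P = b + 2y√(1+z²) = 4.98 + 2×3.63×3.257 = 28.63 m.
Hydraulic radius R = A/P = 58.93/28.63 = 2.058 m.
From Manning's equation, S = [nQ / (1 A R^(2/3))]² = [0.038 × 142 / (1 × 58.93 × 2.058^(2/3))]² = 0.0032.

S = 0.0032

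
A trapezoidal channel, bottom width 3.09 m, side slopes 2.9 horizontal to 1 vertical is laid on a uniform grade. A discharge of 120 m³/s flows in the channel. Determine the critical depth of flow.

At critical depth, Q² T / (g A³) = 1, i.e. A³/T = Q²/g = 120²/9.81 = 1468.
Try y = 1.98 m: A³/T = 366.9 — short.
Try y = 2.74 m: A³/T = 1457 — ≈ 1468.

y_c = 2.74 m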